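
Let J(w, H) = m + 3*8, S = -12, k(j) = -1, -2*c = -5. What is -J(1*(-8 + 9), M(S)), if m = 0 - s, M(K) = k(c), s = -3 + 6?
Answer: -21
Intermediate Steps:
c = 5/2 (c = -½*(-5) = 5/2 ≈ 2.5000)
s = 3
M(K) = -1
m = -3 (m = 0 - 1*3 = 0 - 3 = -3)
J(w, H) = 21 (J(w, H) = -3 + 3*8 = -3 + 24 = 21)
-J(1*(-8 + 9), M(S)) = -1*21 = -21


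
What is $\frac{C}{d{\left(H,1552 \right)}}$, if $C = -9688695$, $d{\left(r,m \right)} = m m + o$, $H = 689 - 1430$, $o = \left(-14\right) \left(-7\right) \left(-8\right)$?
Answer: $- \frac{645913}{160528} \approx -4.0237$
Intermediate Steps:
$o = -784$ ($o = 98 \left(-8\right) = -784$)
$H = -741$ ($H = 689 - 1430 = -741$)
$d{\left(r,m \right)} = -784 + m^{2}$ ($d{\left(r,m \right)} = m m - 784 = m^{2} - 784 = -784 + m^{2}$)
$\frac{C}{d{\left(H,1552 \right)}} = - \frac{9688695}{-784 + 1552^{2}} = - \frac{9688695}{-784 + 2408704} = - \frac{9688695}{2407920} = \left(-9688695\right) \frac{1}{2407920} = - \frac{645913}{160528}$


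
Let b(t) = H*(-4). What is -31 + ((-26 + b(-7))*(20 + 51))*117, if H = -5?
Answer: -49873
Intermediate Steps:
b(t) = 20 (b(t) = -5*(-4) = 20)
-31 + ((-26 + b(-7))*(20 + 51))*117 = -31 + ((-26 + 20)*(20 + 51))*117 = -31 - 6*71*117 = -31 - 426*117 = -31 - 49842 = -49873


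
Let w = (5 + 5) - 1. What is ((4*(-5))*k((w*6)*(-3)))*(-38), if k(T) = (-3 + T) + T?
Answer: -248520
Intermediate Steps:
w = 9 (w = 10 - 1 = 9)
k(T) = -3 + 2*T
((4*(-5))*k((w*6)*(-3)))*(-38) = ((4*(-5))*(-3 + 2*((9*6)*(-3))))*(-38) = -20*(-3 + 2*(54*(-3)))*(-38) = -20*(-3 + 2*(-162))*(-38) = -20*(-3 - 324)*(-38) = -20*(-327)*(-38) = 6540*(-38) = -248520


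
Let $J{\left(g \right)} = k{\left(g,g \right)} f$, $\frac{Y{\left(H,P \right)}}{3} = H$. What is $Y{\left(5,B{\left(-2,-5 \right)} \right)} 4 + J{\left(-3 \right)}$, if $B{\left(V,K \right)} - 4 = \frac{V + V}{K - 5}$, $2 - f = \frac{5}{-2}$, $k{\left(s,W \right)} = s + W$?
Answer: $33$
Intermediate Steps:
$k{\left(s,W \right)} = W + s$
$f = \frac{9}{2}$ ($f = 2 - \frac{5}{-2} = 2 - 5 \left(- \frac{1}{2}\right) = 2 - - \frac{5}{2} = 2 + \frac{5}{2} = \frac{9}{2} \approx 4.5$)
$B{\left(V,K \right)} = 4 + \frac{2 V}{-5 + K}$ ($B{\left(V,K \right)} = 4 + \frac{V + V}{K - 5} = 4 + \frac{2 V}{-5 + K}$)
$Y{\left(H,P \right)} = 3 H$
$J{\left(g \right)} = 9 g$ ($J{\left(g \right)} = \left(g + g\right) \frac{9}{2} = 2 g \frac{9}{2} = 9 g$)
$Y{\left(5,B{\left(-2,-5 \right)} \right)} 4 + J{\left(-3 \right)} = 3 \cdot 5 \cdot 4 + 9 \left(-3\right) = 15 \cdot 4 - 27 = 60 - 27 = 33$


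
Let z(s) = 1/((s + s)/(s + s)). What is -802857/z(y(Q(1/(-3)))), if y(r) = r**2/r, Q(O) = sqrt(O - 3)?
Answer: -802857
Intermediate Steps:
Q(O) = sqrt(-3 + O)
y(r) = r
z(s) = 1 (z(s) = 1/((2*s)/((2*s))) = 1/((2*s)*(1/(2*s))) = 1/1 = 1)
-802857/z(y(Q(1/(-3)))) = -802857/1 = -802857*1 = -802857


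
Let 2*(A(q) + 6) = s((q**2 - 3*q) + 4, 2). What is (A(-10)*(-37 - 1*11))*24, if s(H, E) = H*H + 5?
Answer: -10338624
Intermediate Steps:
s(H, E) = 5 + H**2 (s(H, E) = H**2 + 5 = 5 + H**2)
A(q) = -7/2 + (4 + q**2 - 3*q)**2/2 (A(q) = -6 + (5 + ((q**2 - 3*q) + 4)**2)/2 = -6 + (5 + (4 + q**2 - 3*q)**2)/2 = -6 + (5/2 + (4 + q**2 - 3*q)**2/2) = -7/2 + (4 + q**2 - 3*q)**2/2)
(A(-10)*(-37 - 1*11))*24 = ((-7/2 + (4 + (-10)**2 - 3*(-10))**2/2)*(-37 - 1*11))*24 = ((-7/2 + (4 + 100 + 30)**2/2)*(-37 - 11))*24 = ((-7/2 + (1/2)*134**2)*(-48))*24 = ((-7/2 + (1/2)*17956)*(-48))*24 = ((-7/2 + 8978)*(-48))*24 = ((17949/2)*(-48))*24 = -430776*24 = -10338624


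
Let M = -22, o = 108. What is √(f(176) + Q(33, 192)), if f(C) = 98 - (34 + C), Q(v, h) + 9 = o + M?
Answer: I*√35 ≈ 5.9161*I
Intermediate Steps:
Q(v, h) = 77 (Q(v, h) = -9 + (108 - 22) = -9 + 86 = 77)
f(C) = 64 - C (f(C) = 98 + (-34 - C) = 64 - C)
√(f(176) + Q(33, 192)) = √((64 - 1*176) + 77) = √((64 - 176) + 77) = √(-112 + 77) = √(-35) = I*√35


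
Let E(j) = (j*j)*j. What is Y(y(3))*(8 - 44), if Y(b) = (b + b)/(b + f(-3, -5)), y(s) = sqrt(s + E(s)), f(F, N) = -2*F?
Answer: 360 - 72*sqrt(30) ≈ -34.360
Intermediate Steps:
E(j) = j**3 (E(j) = j**2*j = j**3)
y(s) = sqrt(s + s**3)
Y(b) = 2*b/(6 + b) (Y(b) = (b + b)/(b - 2*(-3)) = (2*b)/(b + 6) = (2*b)/(6 + b) = 2*b/(6 + b))
Y(y(3))*(8 - 44) = (2*sqrt(3 + 3**3)/(6 + sqrt(3 + 3**3)))*(8 - 44) = (2*sqrt(3 + 27)/(6 + sqrt(3 + 27)))*(-36) = (2*sqrt(30)/(6 + sqrt(30)))*(-36) = -72*sqrt(30)/(6 + sqrt(30))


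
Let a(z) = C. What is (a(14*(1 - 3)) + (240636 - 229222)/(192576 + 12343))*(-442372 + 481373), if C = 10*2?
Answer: 12329698138/15763 ≈ 7.8219e+5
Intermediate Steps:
C = 20
a(z) = 20
(a(14*(1 - 3)) + (240636 - 229222)/(192576 + 12343))*(-442372 + 481373) = (20 + (240636 - 229222)/(192576 + 12343))*(-442372 + 481373) = (20 + 11414/204919)*39001 = (20 + 11414*(1/204919))*39001 = (20 + 878/15763)*39001 = (316138/15763)*39001 = 12329698138/15763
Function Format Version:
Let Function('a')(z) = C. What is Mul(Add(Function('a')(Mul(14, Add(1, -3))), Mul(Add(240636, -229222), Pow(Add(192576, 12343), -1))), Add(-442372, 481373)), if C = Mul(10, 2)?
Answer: Rational(12329698138, 15763) ≈ 7.8219e+5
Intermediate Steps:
C = 20
Function('a')(z) = 20
Mul(Add(Function('a')(Mul(14, Add(1, -3))), Mul(Add(240636, -229222), Pow(Add(192576, 12343), -1))), Add(-442372, 481373)) = Mul(Add(20, Mul(Add(240636, -229222), Pow(Add(192576, 12343), -1))), Add(-442372, 481373)) = Mul(Add(20, Mul(11414, Pow(204919, -1))), 39001) = Mul(Add(20, Mul(11414, Rational(1, 204919))), 39001) = Mul(Add(20, Rational(878, 15763)), 39001) = Mul(Rational(316138, 15763), 39001) = Rational(12329698138, 15763)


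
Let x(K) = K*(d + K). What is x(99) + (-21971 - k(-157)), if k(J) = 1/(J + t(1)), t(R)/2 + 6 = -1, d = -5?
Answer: -2165714/171 ≈ -12665.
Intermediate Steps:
t(R) = -14 (t(R) = -12 + 2*(-1) = -12 - 2 = -14)
k(J) = 1/(-14 + J) (k(J) = 1/(J - 14) = 1/(-14 + J))
x(K) = K*(-5 + K)
x(99) + (-21971 - k(-157)) = 99*(-5 + 99) + (-21971 - 1/(-14 - 157)) = 99*94 + (-21971 - 1/(-171)) = 9306 + (-21971 - 1*(-1/171)) = 9306 + (-21971 + 1/171) = 9306 - 3757040/171 = -2165714/171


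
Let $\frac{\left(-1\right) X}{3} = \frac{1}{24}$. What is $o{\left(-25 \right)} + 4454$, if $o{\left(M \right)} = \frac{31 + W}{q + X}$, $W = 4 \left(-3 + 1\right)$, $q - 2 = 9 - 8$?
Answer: $4462$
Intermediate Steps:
$X = - \frac{1}{8}$ ($X = - \frac{3}{24} = \left(-3\right) \frac{1}{24} = - \frac{1}{8} \approx -0.125$)
$q = 3$ ($q = 2 + \left(9 - 8\right) = 2 + 1 = 3$)
$W = -8$ ($W = 4 \left(-2\right) = -8$)
$o{\left(M \right)} = 8$ ($o{\left(M \right)} = \frac{31 - 8}{3 - \frac{1}{8}} = \frac{23}{\frac{23}{8}} = 23 \cdot \frac{8}{23} = 8$)
$o{\left(-25 \right)} + 4454 = 8 + 4454 = 4462$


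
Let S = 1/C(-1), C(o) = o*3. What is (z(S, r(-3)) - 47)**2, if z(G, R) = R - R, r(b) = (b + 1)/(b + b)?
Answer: 2209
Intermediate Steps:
C(o) = 3*o
S = -1/3 (S = 1/(3*(-1)) = 1/(-3) = -1/3 ≈ -0.33333)
r(b) = (1 + b)/(2*b) (r(b) = (1 + b)/((2*b)) = (1 + b)*(1/(2*b)) = (1 + b)/(2*b))
z(G, R) = 0
(z(S, r(-3)) - 47)**2 = (0 - 47)**2 = (-47)**2 = 2209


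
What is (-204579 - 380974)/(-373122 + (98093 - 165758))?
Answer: 585553/440787 ≈ 1.3284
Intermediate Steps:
(-204579 - 380974)/(-373122 + (98093 - 165758)) = -585553/(-373122 - 67665) = -585553/(-440787) = -585553*(-1/440787) = 585553/440787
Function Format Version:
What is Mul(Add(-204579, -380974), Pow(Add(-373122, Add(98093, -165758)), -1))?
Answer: Rational(585553, 440787) ≈ 1.3284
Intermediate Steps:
Mul(Add(-204579, -380974), Pow(Add(-373122, Add(98093, -165758)), -1)) = Mul(-585553, Pow(Add(-373122, -67665), -1)) = Mul(-585553, Pow(-440787, -1)) = Mul(-585553, Rational(-1, 440787)) = Rational(585553, 440787)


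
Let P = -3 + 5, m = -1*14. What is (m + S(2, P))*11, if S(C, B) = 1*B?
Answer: -132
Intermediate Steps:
m = -14
P = 2
S(C, B) = B
(m + S(2, P))*11 = (-14 + 2)*11 = -12*11 = -132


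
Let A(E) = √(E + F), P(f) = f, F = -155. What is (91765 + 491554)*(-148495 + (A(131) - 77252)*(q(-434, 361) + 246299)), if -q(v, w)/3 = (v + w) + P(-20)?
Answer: -11111522388729169 + 287667264764*I*√6 ≈ -1.1112e+16 + 7.0464e+11*I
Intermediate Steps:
q(v, w) = 60 - 3*v - 3*w (q(v, w) = -3*((v + w) - 20) = -3*(-20 + v + w) = 60 - 3*v - 3*w)
A(E) = √(-155 + E) (A(E) = √(E - 155) = √(-155 + E))
(91765 + 491554)*(-148495 + (A(131) - 77252)*(q(-434, 361) + 246299)) = (91765 + 491554)*(-148495 + (√(-155 + 131) - 77252)*((60 - 3*(-434) - 3*361) + 246299)) = 583319*(-148495 + (√(-24) - 77252)*((60 + 1302 - 1083) + 246299)) = 583319*(-148495 + (2*I*√6 - 77252)*(279 + 246299)) = 583319*(-148495 + (-77252 + 2*I*√6)*246578) = 583319*(-148495 + (-19048643656 + 493156*I*√6)) = 583319*(-19048792151 + 493156*I*√6) = -11111522388729169 + 287667264764*I*√6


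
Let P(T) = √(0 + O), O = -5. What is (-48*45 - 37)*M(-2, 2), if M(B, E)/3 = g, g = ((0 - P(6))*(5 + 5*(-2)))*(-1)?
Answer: 32955*I*√5 ≈ 73690.0*I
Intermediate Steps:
P(T) = I*√5 (P(T) = √(0 - 5) = √(-5) = I*√5)
g = -5*I*√5 (g = ((0 - I*√5)*(5 + 5*(-2)))*(-1) = ((0 - I*√5)*(5 - 10))*(-1) = (-I*√5*(-5))*(-1) = (5*I*√5)*(-1) = -5*I*√5 ≈ -11.18*I)
M(B, E) = -15*I*√5 (M(B, E) = 3*(-5*I*√5) = -15*I*√5)
(-48*45 - 37)*M(-2, 2) = (-48*45 - 37)*(-15*I*√5) = (-2160 - 37)*(-15*I*√5) = -(-32955)*I*√5 = 32955*I*√5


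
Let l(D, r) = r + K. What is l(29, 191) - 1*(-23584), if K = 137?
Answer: 23912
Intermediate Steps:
l(D, r) = 137 + r (l(D, r) = r + 137 = 137 + r)
l(29, 191) - 1*(-23584) = (137 + 191) - 1*(-23584) = 328 + 23584 = 23912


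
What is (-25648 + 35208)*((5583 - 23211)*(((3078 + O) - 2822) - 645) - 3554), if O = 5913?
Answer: -930958784560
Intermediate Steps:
(-25648 + 35208)*((5583 - 23211)*(((3078 + O) - 2822) - 645) - 3554) = (-25648 + 35208)*((5583 - 23211)*(((3078 + 5913) - 2822) - 645) - 3554) = 9560*(-17628*((8991 - 2822) - 645) - 3554) = 9560*(-17628*(6169 - 645) - 3554) = 9560*(-17628*5524 - 3554) = 9560*(-97377072 - 3554) = 9560*(-97380626) = -930958784560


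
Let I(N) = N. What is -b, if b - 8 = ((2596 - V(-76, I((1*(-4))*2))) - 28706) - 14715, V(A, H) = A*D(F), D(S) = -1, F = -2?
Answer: 40893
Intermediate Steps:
V(A, H) = -A (V(A, H) = A*(-1) = -A)
b = -40893 (b = 8 + (((2596 - (-1)*(-76)) - 28706) - 14715) = 8 + (((2596 - 1*76) - 28706) - 14715) = 8 + (((2596 - 76) - 28706) - 14715) = 8 + ((2520 - 28706) - 14715) = 8 + (-26186 - 14715) = 8 - 40901 = -40893)
-b = -1*(-40893) = 40893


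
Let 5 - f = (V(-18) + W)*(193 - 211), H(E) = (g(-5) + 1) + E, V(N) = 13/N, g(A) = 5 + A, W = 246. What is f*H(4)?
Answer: 22100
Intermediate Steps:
H(E) = 1 + E (H(E) = ((5 - 5) + 1) + E = (0 + 1) + E = 1 + E)
f = 4420 (f = 5 - (13/(-18) + 246)*(193 - 211) = 5 - (13*(-1/18) + 246)*(-18) = 5 - (-13/18 + 246)*(-18) = 5 - 4415*(-18)/18 = 5 - 1*(-4415) = 5 + 4415 = 4420)
f*H(4) = 4420*(1 + 4) = 4420*5 = 22100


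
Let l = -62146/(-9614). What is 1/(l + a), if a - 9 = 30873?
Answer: 209/6455689 ≈ 3.2375e-5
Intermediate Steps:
l = 1351/209 (l = -62146*(-1/9614) = 1351/209 ≈ 6.4641)
a = 30882 (a = 9 + 30873 = 30882)
1/(l + a) = 1/(1351/209 + 30882) = 1/(6455689/209) = 209/6455689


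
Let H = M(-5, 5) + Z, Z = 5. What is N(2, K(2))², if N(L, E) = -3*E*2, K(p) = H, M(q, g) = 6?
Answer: 4356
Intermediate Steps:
H = 11 (H = 6 + 5 = 11)
K(p) = 11
N(L, E) = -6*E
N(2, K(2))² = (-6*11)² = (-66)² = 4356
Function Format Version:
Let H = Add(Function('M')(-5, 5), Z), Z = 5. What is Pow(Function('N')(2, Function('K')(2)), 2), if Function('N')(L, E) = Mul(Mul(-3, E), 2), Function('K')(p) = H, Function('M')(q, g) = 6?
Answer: 4356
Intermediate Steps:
H = 11 (H = Add(6, 5) = 11)
Function('K')(p) = 11
Function('N')(L, E) = Mul(-6, E)
Pow(Function('N')(2, Function('K')(2)), 2) = Pow(Mul(-6, 11), 2) = Pow(-66, 2) = 4356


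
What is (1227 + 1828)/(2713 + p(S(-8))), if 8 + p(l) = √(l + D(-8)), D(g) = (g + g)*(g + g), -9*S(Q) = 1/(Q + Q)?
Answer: 237996720/210722947 - 7332*√36865/210722947 ≈ 1.1227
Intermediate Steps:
S(Q) = -1/(18*Q) (S(Q) = -1/(9*(Q + Q)) = -1/(2*Q)/9 = -1/(18*Q))
D(g) = 4*g² (D(g) = (2*g)*(2*g) = 4*g²)
p(l) = -8 + √(256 + l) (p(l) = -8 + √(l + 4*(-8)²) = -8 + √(l + 4*64) = -8 + √(l + 256) = -8 + √(256 + l))
(1227 + 1828)/(2713 + p(S(-8))) = (1227 + 1828)/(2713 + (-8 + √(256 - 1/18/(-8)))) = 3055/(2713 + (-8 + √(256 - 1/18*(-⅛)))) = 3055/(2713 + (-8 + √(256 + 1/144))) = 3055/(2713 + (-8 + √(36865/144))) = 3055/(2713 + (-8 + √36865/12)) = 3055/(2705 + √36865/12)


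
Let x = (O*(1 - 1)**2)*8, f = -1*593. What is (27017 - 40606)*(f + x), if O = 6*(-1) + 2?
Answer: 8058277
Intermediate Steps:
O = -4 (O = -6 + 2 = -4)
f = -593
x = 0 (x = -4*(1 - 1)**2*8 = -4*0**2*8 = -4*0*8 = 0*8 = 0)
(27017 - 40606)*(f + x) = (27017 - 40606)*(-593 + 0) = -13589*(-593) = 8058277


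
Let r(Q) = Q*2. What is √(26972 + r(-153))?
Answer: √26666 ≈ 163.30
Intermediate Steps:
r(Q) = 2*Q
√(26972 + r(-153)) = √(26972 + 2*(-153)) = √(26972 - 306) = √26666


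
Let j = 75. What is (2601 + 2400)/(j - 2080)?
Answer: -5001/2005 ≈ -2.4943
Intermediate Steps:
(2601 + 2400)/(j - 2080) = (2601 + 2400)/(75 - 2080) = 5001/(-2005) = 5001*(-1/2005) = -5001/2005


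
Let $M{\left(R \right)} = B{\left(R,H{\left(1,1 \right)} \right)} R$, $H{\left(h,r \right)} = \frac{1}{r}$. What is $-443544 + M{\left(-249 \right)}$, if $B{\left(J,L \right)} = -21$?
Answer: $-438315$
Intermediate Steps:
$M{\left(R \right)} = - 21 R$
$-443544 + M{\left(-249 \right)} = -443544 - -5229 = -443544 + 5229 = -438315$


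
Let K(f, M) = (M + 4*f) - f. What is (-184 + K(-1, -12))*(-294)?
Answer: 58506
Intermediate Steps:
K(f, M) = M + 3*f
(-184 + K(-1, -12))*(-294) = (-184 + (-12 + 3*(-1)))*(-294) = (-184 + (-12 - 3))*(-294) = (-184 - 15)*(-294) = -199*(-294) = 58506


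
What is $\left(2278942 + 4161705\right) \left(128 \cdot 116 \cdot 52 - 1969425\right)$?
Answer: $-7711573431863$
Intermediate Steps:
$\left(2278942 + 4161705\right) \left(128 \cdot 116 \cdot 52 - 1969425\right) = 6440647 \left(14848 \cdot 52 - 1969425\right) = 6440647 \left(772096 - 1969425\right) = 6440647 \left(-1197329\right) = -7711573431863$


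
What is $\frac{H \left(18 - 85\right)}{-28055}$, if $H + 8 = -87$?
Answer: $- \frac{1273}{5611} \approx -0.22688$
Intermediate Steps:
$H = -95$ ($H = -8 - 87 = -95$)
$\frac{H \left(18 - 85\right)}{-28055} = \frac{\left(-95\right) \left(18 - 85\right)}{-28055} = \left(-95\right) \left(-67\right) \left(- \frac{1}{28055}\right) = 6365 \left(- \frac{1}{28055}\right) = - \frac{1273}{5611}$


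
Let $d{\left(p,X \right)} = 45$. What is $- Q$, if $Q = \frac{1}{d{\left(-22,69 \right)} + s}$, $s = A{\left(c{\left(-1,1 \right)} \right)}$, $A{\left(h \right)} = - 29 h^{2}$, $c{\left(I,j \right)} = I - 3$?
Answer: $\frac{1}{419} \approx 0.0023866$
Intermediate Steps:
$c{\left(I,j \right)} = -3 + I$ ($c{\left(I,j \right)} = I - 3 = -3 + I$)
$s = -464$ ($s = - 29 \left(-3 - 1\right)^{2} = - 29 \left(-4\right)^{2} = \left(-29\right) 16 = -464$)
$Q = - \frac{1}{419}$ ($Q = \frac{1}{45 - 464} = \frac{1}{-419} = - \frac{1}{419} \approx -0.0023866$)
$- Q = \left(-1\right) \left(- \frac{1}{419}\right) = \frac{1}{419}$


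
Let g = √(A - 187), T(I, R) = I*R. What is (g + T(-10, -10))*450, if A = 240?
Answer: 45000 + 450*√53 ≈ 48276.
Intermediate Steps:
g = √53 (g = √(240 - 187) = √53 ≈ 7.2801)
(g + T(-10, -10))*450 = (√53 - 10*(-10))*450 = (√53 + 100)*450 = (100 + √53)*450 = 45000 + 450*√53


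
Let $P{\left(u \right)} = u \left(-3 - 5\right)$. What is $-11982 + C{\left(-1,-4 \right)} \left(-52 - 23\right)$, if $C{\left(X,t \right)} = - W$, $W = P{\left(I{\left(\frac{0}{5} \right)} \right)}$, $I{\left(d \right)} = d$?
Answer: $-11982$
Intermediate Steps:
$P{\left(u \right)} = - 8 u$ ($P{\left(u \right)} = u \left(-8\right) = - 8 u$)
$W = 0$ ($W = - 8 \cdot \frac{0}{5} = - 8 \cdot 0 \cdot \frac{1}{5} = \left(-8\right) 0 = 0$)
$C{\left(X,t \right)} = 0$ ($C{\left(X,t \right)} = \left(-1\right) 0 = 0$)
$-11982 + C{\left(-1,-4 \right)} \left(-52 - 23\right) = -11982 + 0 \left(-52 - 23\right) = -11982 + 0 \left(-75\right) = -11982 + 0 = -11982$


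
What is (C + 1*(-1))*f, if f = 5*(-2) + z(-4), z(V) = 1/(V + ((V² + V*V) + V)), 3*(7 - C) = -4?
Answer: -2629/36 ≈ -73.028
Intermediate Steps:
C = 25/3 (C = 7 - ⅓*(-4) = 7 + 4/3 = 25/3 ≈ 8.3333)
z(V) = 1/(2*V + 2*V²) (z(V) = 1/(V + ((V² + V²) + V)) = 1/(V + (2*V² + V)) = 1/(V + (V + 2*V²)) = 1/(2*V + 2*V²))
f = -239/24 (f = 5*(-2) + (½)/(-4*(1 - 4)) = -10 + (½)*(-¼)/(-3) = -10 + (½)*(-¼)*(-⅓) = -10 + 1/24 = -239/24 ≈ -9.9583)
(C + 1*(-1))*f = (25/3 + 1*(-1))*(-239/24) = (25/3 - 1)*(-239/24) = (22/3)*(-239/24) = -2629/36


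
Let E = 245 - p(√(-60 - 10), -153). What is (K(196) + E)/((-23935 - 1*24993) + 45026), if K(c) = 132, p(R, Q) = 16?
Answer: -361/3902 ≈ -0.092517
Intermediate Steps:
E = 229 (E = 245 - 1*16 = 245 - 16 = 229)
(K(196) + E)/((-23935 - 1*24993) + 45026) = (132 + 229)/((-23935 - 1*24993) + 45026) = 361/((-23935 - 24993) + 45026) = 361/(-48928 + 45026) = 361/(-3902) = 361*(-1/3902) = -361/3902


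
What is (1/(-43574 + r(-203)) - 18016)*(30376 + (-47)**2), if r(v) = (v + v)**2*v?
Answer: -19669321365316105/33505282 ≈ -5.8705e+8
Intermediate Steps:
r(v) = 4*v**3 (r(v) = (2*v)**2*v = (4*v**2)*v = 4*v**3)
(1/(-43574 + r(-203)) - 18016)*(30376 + (-47)**2) = (1/(-43574 + 4*(-203)**3) - 18016)*(30376 + (-47)**2) = (1/(-43574 + 4*(-8365427)) - 18016)*(30376 + 2209) = (1/(-43574 - 33461708) - 18016)*32585 = (1/(-33505282) - 18016)*32585 = (-1/33505282 - 18016)*32585 = -603631160513/33505282*32585 = -19669321365316105/33505282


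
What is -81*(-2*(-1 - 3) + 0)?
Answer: -648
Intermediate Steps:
-81*(-2*(-1 - 3) + 0) = -81*(-2*(-4) + 0) = -81*(8 + 0) = -81*8 = -648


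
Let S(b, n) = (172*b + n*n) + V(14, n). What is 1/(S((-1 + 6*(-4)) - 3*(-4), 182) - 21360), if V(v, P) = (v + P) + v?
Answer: 1/9738 ≈ 0.00010269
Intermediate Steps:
V(v, P) = P + 2*v (V(v, P) = (P + v) + v = P + 2*v)
S(b, n) = 28 + n + n² + 172*b (S(b, n) = (172*b + n*n) + (n + 2*14) = (172*b + n²) + (n + 28) = (n² + 172*b) + (28 + n) = 28 + n + n² + 172*b)
1/(S((-1 + 6*(-4)) - 3*(-4), 182) - 21360) = 1/((28 + 182 + 182² + 172*((-1 + 6*(-4)) - 3*(-4))) - 21360) = 1/((28 + 182 + 33124 + 172*((-1 - 24) + 12)) - 21360) = 1/((28 + 182 + 33124 + 172*(-25 + 12)) - 21360) = 1/((28 + 182 + 33124 + 172*(-13)) - 21360) = 1/((28 + 182 + 33124 - 2236) - 21360) = 1/(31098 - 21360) = 1/9738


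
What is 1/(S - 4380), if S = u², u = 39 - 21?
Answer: -1/4056 ≈ -0.00024655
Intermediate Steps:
u = 18
S = 324 (S = 18² = 324)
1/(S - 4380) = 1/(324 - 4380) = 1/(-4056) = -1/4056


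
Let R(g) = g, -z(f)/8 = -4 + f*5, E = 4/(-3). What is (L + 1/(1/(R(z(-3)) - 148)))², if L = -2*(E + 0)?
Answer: 400/9 ≈ 44.444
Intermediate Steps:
E = -4/3 (E = 4*(-⅓) = -4/3 ≈ -1.3333)
z(f) = 32 - 40*f (z(f) = -8*(-4 + f*5) = -8*(-4 + 5*f) = 32 - 40*f)
L = 8/3 (L = -2*(-4/3 + 0) = -2*(-4/3) = 8/3 ≈ 2.6667)
(L + 1/(1/(R(z(-3)) - 148)))² = (8/3 + 1/(1/((32 - 40*(-3)) - 148)))² = (8/3 + 1/(1/((32 + 120) - 148)))² = (8/3 + 1/(1/(152 - 148)))² = (8/3 + 1/(1/4))² = (8/3 + 1/(¼))² = (8/3 + 4)² = (20/3)² = 400/9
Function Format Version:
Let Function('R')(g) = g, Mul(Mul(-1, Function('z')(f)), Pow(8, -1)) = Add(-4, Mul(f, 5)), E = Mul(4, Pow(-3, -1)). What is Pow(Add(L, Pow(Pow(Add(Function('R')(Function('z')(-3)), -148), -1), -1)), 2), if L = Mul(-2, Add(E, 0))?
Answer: Rational(400, 9) ≈ 44.444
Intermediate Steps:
E = Rational(-4, 3) (E = Mul(4, Rational(-1, 3)) = Rational(-4, 3) ≈ -1.3333)
Function('z')(f) = Add(32, Mul(-40, f)) (Function('z')(f) = Mul(-8, Add(-4, Mul(f, 5))) = Mul(-8, Add(-4, Mul(5, f))) = Add(32, Mul(-40, f)))
L = Rational(8, 3) (L = Mul(-2, Add(Rational(-4, 3), 0)) = Mul(-2, Rational(-4, 3)) = Rational(8, 3) ≈ 2.6667)
Pow(Add(L, Pow(Pow(Add(Function('R')(Function('z')(-3)), -148), -1), -1)), 2) = Pow(Add(Rational(8, 3), Pow(Pow(Add(Add(32, Mul(-40, -3)), -148), -1), -1)), 2) = Pow(Add(Rational(8, 3), Pow(Pow(Add(Add(32, 120), -148), -1), -1)), 2) = Pow(Add(Rational(8, 3), Pow(Pow(Add(152, -148), -1), -1)), 2) = Pow(Add(Rational(8, 3), Pow(Pow(4, -1), -1)), 2) = Pow(Add(Rational(8, 3), Pow(Rational(1, 4), -1)), 2) = Pow(Add(Rational(8, 3), 4), 2) = Pow(Rational(20, 3), 2) = Rational(400, 9)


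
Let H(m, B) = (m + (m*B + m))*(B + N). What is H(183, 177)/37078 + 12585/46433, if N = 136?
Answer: 476541436083/1721642774 ≈ 276.79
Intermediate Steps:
H(m, B) = (136 + B)*(2*m + B*m) (H(m, B) = (m + (m*B + m))*(B + 136) = (m + (B*m + m))*(136 + B) = (m + (m + B*m))*(136 + B) = (2*m + B*m)*(136 + B) = (136 + B)*(2*m + B*m))
H(183, 177)/37078 + 12585/46433 = (183*(272 + 177² + 138*177))/37078 + 12585/46433 = (183*(272 + 31329 + 24426))*(1/37078) + 12585*(1/46433) = (183*56027)*(1/37078) + 12585/46433 = 10252941*(1/37078) + 12585/46433 = 10252941/37078 + 12585/46433 = 476541436083/1721642774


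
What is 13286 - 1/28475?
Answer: 378318849/28475 ≈ 13286.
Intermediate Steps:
13286 - 1/28475 = 378318849/28475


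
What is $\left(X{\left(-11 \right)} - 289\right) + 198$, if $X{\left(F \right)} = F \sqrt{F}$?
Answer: $-91 - 11 i \sqrt{11} \approx -91.0 - 36.483 i$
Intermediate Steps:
$X{\left(F \right)} = F^{\frac{3}{2}}$
$\left(X{\left(-11 \right)} - 289\right) + 198 = \left(\left(-11\right)^{\frac{3}{2}} - 289\right) + 198 = \left(- 11 i \sqrt{11} - 289\right) + 198 = \left(-289 - 11 i \sqrt{11}\right) + 198 = -91 - 11 i \sqrt{11}$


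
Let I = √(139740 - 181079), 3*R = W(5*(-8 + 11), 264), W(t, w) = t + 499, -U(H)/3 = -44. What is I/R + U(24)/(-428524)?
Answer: -33/107131 + 3*I*√41339/514 ≈ -0.00030803 + 1.1867*I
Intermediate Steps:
U(H) = 132 (U(H) = -3*(-44) = 132)
W(t, w) = 499 + t
R = 514/3 (R = (499 + 5*(-8 + 11))/3 = (499 + 5*3)/3 = (499 + 15)/3 = (⅓)*514 = 514/3 ≈ 171.33)
I = I*√41339 (I = √(-41339) = I*√41339 ≈ 203.32*I)
I/R + U(24)/(-428524) = (I*√41339)/(514/3) + 132/(-428524) = (I*√41339)*(3/514) + 132*(-1/428524) = 3*I*√41339/514 - 33/107131 = -33/107131 + 3*I*√41339/514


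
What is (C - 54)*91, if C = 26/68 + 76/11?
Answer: -1589679/374 ≈ -4250.5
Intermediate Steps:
C = 2727/374 (C = 26*(1/68) + 76*(1/11) = 13/34 + 76/11 = 2727/374 ≈ 7.2914)
(C - 54)*91 = (2727/374 - 54)*91 = -17469/374*91 = -1589679/374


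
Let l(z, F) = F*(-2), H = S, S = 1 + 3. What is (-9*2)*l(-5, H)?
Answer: 144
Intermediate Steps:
S = 4
H = 4
l(z, F) = -2*F
(-9*2)*l(-5, H) = (-9*2)*(-2*4) = -18*(-8) = 144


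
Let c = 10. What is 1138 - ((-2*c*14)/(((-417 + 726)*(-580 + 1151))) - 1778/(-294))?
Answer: 466015261/411691 ≈ 1132.0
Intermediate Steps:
1138 - ((-2*c*14)/(((-417 + 726)*(-580 + 1151))) - 1778/(-294)) = 1138 - ((-2*10*14)/(((-417 + 726)*(-580 + 1151))) - 1778/(-294)) = 1138 - ((-20*14)/((309*571)) - 1778*(-1/294)) = 1138 - (-280/176439 + 127/21) = 1138 - 1*2489097/411691 = 1138 - 2489097/411691 = 466015261/411691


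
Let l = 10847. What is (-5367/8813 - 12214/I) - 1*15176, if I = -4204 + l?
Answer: -18135072603/1194791 ≈ -15178.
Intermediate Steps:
I = 6643 (I = -4204 + 10847 = 6643)
(-5367/8813 - 12214/I) - 1*15176 = (-5367/8813 - 12214/6643) - 1*15176 = (-5367*1/8813 - 12214*1/6643) - 15176 = (-5367/8813 - 12214/6643) - 15176 = -2924387/1194791 - 15176 = -18135072603/1194791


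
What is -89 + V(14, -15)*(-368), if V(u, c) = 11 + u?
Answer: -9289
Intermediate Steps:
-89 + V(14, -15)*(-368) = -89 + (11 + 14)*(-368) = -89 + 25*(-368) = -89 - 9200 = -9289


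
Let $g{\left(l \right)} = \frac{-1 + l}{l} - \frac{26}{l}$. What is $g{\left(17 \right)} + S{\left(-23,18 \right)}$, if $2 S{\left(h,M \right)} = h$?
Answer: $- \frac{411}{34} \approx -12.088$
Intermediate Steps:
$S{\left(h,M \right)} = \frac{h}{2}$
$g{\left(l \right)} = - \frac{26}{l} + \frac{-1 + l}{l}$ ($g{\left(l \right)} = \frac{-1 + l}{l} - \frac{26}{l} = - \frac{26}{l} + \frac{-1 + l}{l}$)
$g{\left(17 \right)} + S{\left(-23,18 \right)} = \frac{-27 + 17}{17} + \frac{1}{2} \left(-23\right) = \frac{1}{17} \left(-10\right) - \frac{23}{2} = - \frac{10}{17} - \frac{23}{2} = - \frac{411}{34}$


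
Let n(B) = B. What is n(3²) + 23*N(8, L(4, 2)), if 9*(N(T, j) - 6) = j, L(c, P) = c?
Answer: 1415/9 ≈ 157.22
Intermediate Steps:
N(T, j) = 6 + j/9
n(3²) + 23*N(8, L(4, 2)) = 3² + 23*(6 + (⅑)*4) = 9 + 23*(6 + 4/9) = 9 + 23*(58/9) = 9 + 1334/9 = 1415/9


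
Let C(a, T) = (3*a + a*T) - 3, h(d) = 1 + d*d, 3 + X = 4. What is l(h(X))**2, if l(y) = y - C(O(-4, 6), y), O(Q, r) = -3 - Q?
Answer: 0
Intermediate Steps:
X = 1 (X = -3 + 4 = 1)
h(d) = 1 + d**2
C(a, T) = -3 + 3*a + T*a (C(a, T) = (3*a + T*a) - 3 = -3 + 3*a + T*a)
l(y) = 0 (l(y) = y - (-3 + 3*(-3 - 1*(-4)) + y*(-3 - 1*(-4))) = y - (-3 + 3*(-3 + 4) + y*(-3 + 4)) = y - (-3 + 3*1 + y*1) = y - (-3 + 3 + y) = y - y = 0)
l(h(X))**2 = 0**2 = 0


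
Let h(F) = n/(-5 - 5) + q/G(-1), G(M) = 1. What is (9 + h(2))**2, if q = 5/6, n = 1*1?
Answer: 21316/225 ≈ 94.738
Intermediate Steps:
n = 1
q = 5/6 (q = 5*(1/6) = 5/6 ≈ 0.83333)
h(F) = 11/15 (h(F) = 1/(-5 - 5) + (5/6)/1 = 1/(-10) + (5/6)*1 = 1*(-1/10) + 5/6 = -1/10 + 5/6 = 11/15)
(9 + h(2))**2 = (9 + 11/15)**2 = (146/15)**2 = 21316/225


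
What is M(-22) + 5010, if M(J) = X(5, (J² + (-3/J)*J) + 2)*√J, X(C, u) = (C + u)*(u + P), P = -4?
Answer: 5010 + 233752*I*√22 ≈ 5010.0 + 1.0964e+6*I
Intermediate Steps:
X(C, u) = (-4 + u)*(C + u) (X(C, u) = (C + u)*(u - 4) = (C + u)*(-4 + u) = (-4 + u)*(C + u))
M(J) = √J*(-21 + J² + (-1 + J²)²) (M(J) = (((J² + (-3/J)*J) + 2)² - 4*5 - 4*((J² + (-3/J)*J) + 2) + 5*((J² + (-3/J)*J) + 2))*√J = (((J² - 3) + 2)² - 20 - 4*((J² - 3) + 2) + 5*((J² - 3) + 2))*√J = (((-3 + J²) + 2)² - 20 - 4*((-3 + J²) + 2) + 5*((-3 + J²) + 2))*√J = ((-1 + J²)² - 20 - 4*(-1 + J²) + 5*(-1 + J²))*√J = ((-1 + J²)² - 20 + (4 - 4*J²) + (-5 + 5*J²))*√J = (-21 + J² + (-1 + J²)²)*√J = √J*(-21 + J² + (-1 + J²)²))
M(-22) + 5010 = √(-22)*(-20 + (-22)⁴ - 1*(-22)²) + 5010 = (I*√22)*(-20 + 234256 - 1*484) + 5010 = (I*√22)*(-20 + 234256 - 484) + 5010 = (I*√22)*233752 + 5010 = 233752*I*√22 + 5010 = 5010 + 233752*I*√22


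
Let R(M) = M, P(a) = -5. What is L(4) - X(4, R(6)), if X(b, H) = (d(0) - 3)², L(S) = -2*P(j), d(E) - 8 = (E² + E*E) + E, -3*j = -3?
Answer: -15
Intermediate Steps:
j = 1 (j = -⅓*(-3) = 1)
d(E) = 8 + E + 2*E² (d(E) = 8 + ((E² + E*E) + E) = 8 + ((E² + E²) + E) = 8 + (2*E² + E) = 8 + (E + 2*E²) = 8 + E + 2*E²)
L(S) = 10 (L(S) = -2*(-5) = 10)
X(b, H) = 25 (X(b, H) = ((8 + 0 + 2*0²) - 3)² = ((8 + 0 + 2*0) - 3)² = ((8 + 0 + 0) - 3)² = (8 - 3)² = 5² = 25)
L(4) - X(4, R(6)) = 10 - 1*25 = 10 - 25 = -15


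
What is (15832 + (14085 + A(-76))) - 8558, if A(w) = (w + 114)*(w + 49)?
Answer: 20333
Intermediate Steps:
A(w) = (49 + w)*(114 + w) (A(w) = (114 + w)*(49 + w) = (49 + w)*(114 + w))
(15832 + (14085 + A(-76))) - 8558 = (15832 + (14085 + (5586 + (-76)**2 + 163*(-76)))) - 8558 = (15832 + (14085 + (5586 + 5776 - 12388))) - 8558 = (15832 + (14085 - 1026)) - 8558 = (15832 + 13059) - 8558 = 28891 - 8558 = 20333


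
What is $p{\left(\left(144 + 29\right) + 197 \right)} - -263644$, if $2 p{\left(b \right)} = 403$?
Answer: $\frac{527691}{2} \approx 2.6385 \cdot 10^{5}$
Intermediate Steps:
$p{\left(b \right)} = \frac{403}{2}$ ($p{\left(b \right)} = \frac{1}{2} \cdot 403 = \frac{403}{2}$)
$p{\left(\left(144 + 29\right) + 197 \right)} - -263644 = \frac{403}{2} - -263644 = \frac{403}{2} + 263644 = \frac{527691}{2}$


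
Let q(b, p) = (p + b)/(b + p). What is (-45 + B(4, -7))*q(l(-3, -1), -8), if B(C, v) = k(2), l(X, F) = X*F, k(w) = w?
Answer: -43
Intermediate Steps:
l(X, F) = F*X
B(C, v) = 2
q(b, p) = 1 (q(b, p) = (b + p)/(b + p) = 1)
(-45 + B(4, -7))*q(l(-3, -1), -8) = (-45 + 2)*1 = -43*1 = -43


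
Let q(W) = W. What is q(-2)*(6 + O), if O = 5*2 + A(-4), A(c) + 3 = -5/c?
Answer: -57/2 ≈ -28.500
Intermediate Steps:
A(c) = -3 - 5/c
O = 33/4 (O = 5*2 + (-3 - 5/(-4)) = 10 + (-3 - 5*(-¼)) = 10 + (-3 + 5/4) = 10 - 7/4 = 33/4 ≈ 8.2500)
q(-2)*(6 + O) = -2*(6 + 33/4) = -2*57/4 = -57/2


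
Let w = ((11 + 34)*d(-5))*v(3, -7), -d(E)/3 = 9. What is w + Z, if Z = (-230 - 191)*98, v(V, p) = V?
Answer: -44903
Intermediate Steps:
d(E) = -27 (d(E) = -3*9 = -27)
w = -3645 (w = ((11 + 34)*(-27))*3 = (45*(-27))*3 = -1215*3 = -3645)
Z = -41258 (Z = -421*98 = -41258)
w + Z = -3645 - 41258 = -44903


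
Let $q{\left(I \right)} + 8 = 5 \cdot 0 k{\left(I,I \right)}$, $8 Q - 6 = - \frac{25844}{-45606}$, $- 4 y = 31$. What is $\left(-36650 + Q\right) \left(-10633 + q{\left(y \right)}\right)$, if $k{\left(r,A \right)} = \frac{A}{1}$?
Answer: $\frac{5928535483355}{15202} \approx 3.8998 \cdot 10^{8}$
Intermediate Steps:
$y = - \frac{31}{4}$ ($y = \left(- \frac{1}{4}\right) 31 = - \frac{31}{4} \approx -7.75$)
$k{\left(r,A \right)} = A$ ($k{\left(r,A \right)} = A 1 = A$)
$Q = \frac{37435}{45606}$ ($Q = \frac{3}{4} + \frac{\left(-25844\right) \frac{1}{-45606}}{8} = \frac{3}{4} + \frac{\left(-25844\right) \left(- \frac{1}{45606}\right)}{8} = \frac{3}{4} + \frac{1}{8} \cdot \frac{12922}{22803} = \frac{3}{4} + \frac{6461}{91212} = \frac{37435}{45606} \approx 0.82084$)
$q{\left(I \right)} = -8$ ($q{\left(I \right)} = -8 + 5 \cdot 0 I = -8 + 0 I = -8 + 0 = -8$)
$\left(-36650 + Q\right) \left(-10633 + q{\left(y \right)}\right) = \left(-36650 + \frac{37435}{45606}\right) \left(-10633 - 8\right) = \left(- \frac{1671422465}{45606}\right) \left(-10641\right) = \frac{5928535483355}{15202}$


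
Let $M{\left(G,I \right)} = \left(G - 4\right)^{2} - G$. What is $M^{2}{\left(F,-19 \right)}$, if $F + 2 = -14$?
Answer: $173056$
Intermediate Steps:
$F = -16$ ($F = -2 - 14 = -16$)
$M{\left(G,I \right)} = \left(-4 + G\right)^{2} - G$
$M^{2}{\left(F,-19 \right)} = \left(\left(-4 - 16\right)^{2} - -16\right)^{2} = \left(\left(-20\right)^{2} + 16\right)^{2} = \left(400 + 16\right)^{2} = 416^{2} = 173056$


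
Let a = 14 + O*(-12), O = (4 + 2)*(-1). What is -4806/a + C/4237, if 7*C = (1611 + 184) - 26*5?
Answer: -71198982/1275337 ≈ -55.828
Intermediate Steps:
O = -6 (O = 6*(-1) = -6)
C = 1665/7 (C = ((1611 + 184) - 26*5)/7 = (1795 - 130)/7 = (1/7)*1665 = 1665/7 ≈ 237.86)
a = 86 (a = 14 - 6*(-12) = 14 + 72 = 86)
-4806/a + C/4237 = -4806/86 + (1665/7)/4237 = -4806*1/86 + (1665/7)*(1/4237) = -2403/43 + 1665/29659 = -71198982/1275337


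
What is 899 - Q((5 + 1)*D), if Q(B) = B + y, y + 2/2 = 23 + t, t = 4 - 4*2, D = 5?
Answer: 851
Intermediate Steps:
t = -4 (t = 4 - 8 = -4)
y = 18 (y = -1 + (23 - 4) = -1 + 19 = 18)
Q(B) = 18 + B (Q(B) = B + 18 = 18 + B)
899 - Q((5 + 1)*D) = 899 - (18 + (5 + 1)*5) = 899 - (18 + 6*5) = 899 - (18 + 30) = 899 - 1*48 = 899 - 48 = 851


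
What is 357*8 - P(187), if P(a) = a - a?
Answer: 2856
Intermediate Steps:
P(a) = 0
357*8 - P(187) = 357*8 - 1*0 = 2856 + 0 = 2856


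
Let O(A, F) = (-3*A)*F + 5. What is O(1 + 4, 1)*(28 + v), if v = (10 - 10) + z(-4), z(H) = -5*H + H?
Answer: -440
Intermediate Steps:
O(A, F) = 5 - 3*A*F (O(A, F) = -3*A*F + 5 = 5 - 3*A*F)
z(H) = -4*H
v = 16 (v = (10 - 10) - 4*(-4) = 0 + 16 = 16)
O(1 + 4, 1)*(28 + v) = (5 - 3*(1 + 4)*1)*(28 + 16) = (5 - 3*5*1)*44 = (5 - 15)*44 = -10*44 = -440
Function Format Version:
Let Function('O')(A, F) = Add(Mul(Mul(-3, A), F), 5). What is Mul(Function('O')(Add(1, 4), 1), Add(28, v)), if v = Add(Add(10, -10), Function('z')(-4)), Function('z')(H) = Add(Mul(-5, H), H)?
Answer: -440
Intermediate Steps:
Function('O')(A, F) = Add(5, Mul(-3, A, F)) (Function('O')(A, F) = Add(Mul(-3, A, F), 5) = Add(5, Mul(-3, A, F)))
Function('z')(H) = Mul(-4, H)
v = 16 (v = Add(Add(10, -10), Mul(-4, -4)) = Add(0, 16) = 16)
Mul(Function('O')(Add(1, 4), 1), Add(28, v)) = Mul(Add(5, Mul(-3, Add(1, 4), 1)), Add(28, 16)) = Mul(Add(5, Mul(-3, 5, 1)), 44) = Mul(Add(5, -15), 44) = Mul(-10, 44) = -440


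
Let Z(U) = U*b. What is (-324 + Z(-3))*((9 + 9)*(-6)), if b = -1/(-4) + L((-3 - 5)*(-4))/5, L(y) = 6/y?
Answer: 701703/20 ≈ 35085.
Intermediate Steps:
b = 23/80 (b = -1/(-4) + (6/(((-3 - 5)*(-4))))/5 = -1*(-1/4) + (6/((-8*(-4))))*(1/5) = 1/4 + (6/32)*(1/5) = 1/4 + (6*(1/32))*(1/5) = 1/4 + (3/16)*(1/5) = 1/4 + 3/80 = 23/80 ≈ 0.28750)
Z(U) = 23*U/80 (Z(U) = U*(23/80) = 23*U/80)
(-324 + Z(-3))*((9 + 9)*(-6)) = (-324 + (23/80)*(-3))*((9 + 9)*(-6)) = (-324 - 69/80)*(18*(-6)) = -25989/80*(-108) = 701703/20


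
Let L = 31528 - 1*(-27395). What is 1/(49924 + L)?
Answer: 1/108847 ≈ 9.1872e-6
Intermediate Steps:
L = 58923 (L = 31528 + 27395 = 58923)
1/(49924 + L) = 1/(49924 + 58923) = 1/108847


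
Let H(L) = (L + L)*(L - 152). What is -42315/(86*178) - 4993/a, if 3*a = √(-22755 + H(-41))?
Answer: -42315/15308 + 14979*I*√41/533 ≈ -2.7642 + 179.95*I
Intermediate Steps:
H(L) = 2*L*(-152 + L) (H(L) = (2*L)*(-152 + L) = 2*L*(-152 + L))
a = 13*I*√41/3 (a = √(-22755 + 2*(-41)*(-152 - 41))/3 = √(-22755 + 2*(-41)*(-193))/3 = √(-22755 + 15826)/3 = √(-6929)/3 = (13*I*√41)/3 = 13*I*√41/3 ≈ 27.747*I)
-42315/(86*178) - 4993/a = -42315/(86*178) - 4993*(-3*I*√41/533) = -42315/15308 - (-14979)*I*√41/533 = -42315*1/15308 + 14979*I*√41/533 = -42315/15308 + 14979*I*√41/533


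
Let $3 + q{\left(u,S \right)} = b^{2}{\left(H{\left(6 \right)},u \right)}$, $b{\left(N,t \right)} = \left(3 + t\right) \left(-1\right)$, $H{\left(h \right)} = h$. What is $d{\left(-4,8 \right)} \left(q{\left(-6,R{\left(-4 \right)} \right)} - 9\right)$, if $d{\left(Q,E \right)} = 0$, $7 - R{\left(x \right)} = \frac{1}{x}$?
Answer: $0$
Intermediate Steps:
$R{\left(x \right)} = 7 - \frac{1}{x}$
$b{\left(N,t \right)} = -3 - t$
$q{\left(u,S \right)} = -3 + \left(-3 - u\right)^{2}$
$d{\left(-4,8 \right)} \left(q{\left(-6,R{\left(-4 \right)} \right)} - 9\right) = 0 \left(\left(-3 + \left(3 - 6\right)^{2}\right) - 9\right) = 0 \left(\left(-3 + \left(-3\right)^{2}\right) - 9\right) = 0 \left(\left(-3 + 9\right) - 9\right) = 0 \left(6 - 9\right) = 0 \left(-3\right) = 0$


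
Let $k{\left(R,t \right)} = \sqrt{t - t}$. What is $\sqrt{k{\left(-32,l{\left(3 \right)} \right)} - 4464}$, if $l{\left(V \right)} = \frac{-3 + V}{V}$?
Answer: $12 i \sqrt{31} \approx 66.813 i$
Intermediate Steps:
$l{\left(V \right)} = \frac{-3 + V}{V}$
$k{\left(R,t \right)} = 0$ ($k{\left(R,t \right)} = \sqrt{0} = 0$)
$\sqrt{k{\left(-32,l{\left(3 \right)} \right)} - 4464} = \sqrt{0 - 4464} = \sqrt{-4464} = 12 i \sqrt{31}$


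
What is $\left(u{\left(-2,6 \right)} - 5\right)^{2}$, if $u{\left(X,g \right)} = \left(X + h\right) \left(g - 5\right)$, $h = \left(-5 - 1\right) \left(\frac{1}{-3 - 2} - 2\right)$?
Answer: $\frac{961}{25} \approx 38.44$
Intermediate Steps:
$h = \frac{66}{5}$ ($h = - 6 \left(\frac{1}{-5} - 2\right) = - 6 \left(- \frac{1}{5} - 2\right) = \left(-6\right) \left(- \frac{11}{5}\right) = \frac{66}{5} \approx 13.2$)
$u{\left(X,g \right)} = \left(-5 + g\right) \left(\frac{66}{5} + X\right)$ ($u{\left(X,g \right)} = \left(X + \frac{66}{5}\right) \left(g - 5\right) = \left(\frac{66}{5} + X\right) \left(-5 + g\right) = \left(-5 + g\right) \left(\frac{66}{5} + X\right)$)
$\left(u{\left(-2,6 \right)} - 5\right)^{2} = \left(\left(-66 - -10 + \frac{66}{5} \cdot 6 - 12\right) - 5\right)^{2} = \left(\left(-66 + 10 + \frac{396}{5} - 12\right) - 5\right)^{2} = \left(\frac{56}{5} - 5\right)^{2} = \left(\frac{31}{5}\right)^{2} = \frac{961}{25}$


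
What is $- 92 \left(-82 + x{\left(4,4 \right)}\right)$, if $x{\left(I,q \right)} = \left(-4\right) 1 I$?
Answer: $9016$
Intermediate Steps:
$x{\left(I,q \right)} = - 4 I$
$- 92 \left(-82 + x{\left(4,4 \right)}\right) = - 92 \left(-82 - 16\right) = \left(-92\right) \left(-98\right) = 9016$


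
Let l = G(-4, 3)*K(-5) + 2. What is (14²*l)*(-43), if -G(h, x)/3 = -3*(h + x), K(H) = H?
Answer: -396116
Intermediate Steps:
G(h, x) = 9*h + 9*x (G(h, x) = -(-9)*(h + x) = -3*(-3*h - 3*x) = 9*h + 9*x)
l = 47 (l = (9*(-4) + 9*3)*(-5) + 2 = (-36 + 27)*(-5) + 2 = -9*(-5) + 2 = 45 + 2 = 47)
(14²*l)*(-43) = (14²*47)*(-43) = (196*47)*(-43) = 9212*(-43) = -396116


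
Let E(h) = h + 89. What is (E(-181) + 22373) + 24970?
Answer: 47251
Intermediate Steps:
E(h) = 89 + h
(E(-181) + 22373) + 24970 = ((89 - 181) + 22373) + 24970 = (-92 + 22373) + 24970 = 22281 + 24970 = 47251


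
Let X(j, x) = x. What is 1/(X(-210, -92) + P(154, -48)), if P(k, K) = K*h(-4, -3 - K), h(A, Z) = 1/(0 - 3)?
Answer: -1/76 ≈ -0.013158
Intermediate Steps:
h(A, Z) = -⅓ (h(A, Z) = 1/(-3) = -⅓)
P(k, K) = -K/3 (P(k, K) = K*(-⅓) = -K/3)
1/(X(-210, -92) + P(154, -48)) = 1/(-92 - ⅓*(-48)) = 1/(-92 + 16) = 1/(-76) = -1/76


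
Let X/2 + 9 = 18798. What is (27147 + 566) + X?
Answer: 65291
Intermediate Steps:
X = 37578 (X = -18 + 2*18798 = -18 + 37596 = 37578)
(27147 + 566) + X = (27147 + 566) + 37578 = 27713 + 37578 = 65291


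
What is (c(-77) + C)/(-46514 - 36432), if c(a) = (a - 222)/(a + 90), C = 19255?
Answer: -9616/41473 ≈ -0.23186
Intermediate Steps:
c(a) = (-222 + a)/(90 + a)
(c(-77) + C)/(-46514 - 36432) = ((-222 - 77)/(90 - 77) + 19255)/(-46514 - 36432) = (-299/13 + 19255)/(-82946) = ((1/13)*(-299) + 19255)*(-1/82946) = (-23 + 19255)*(-1/82946) = 19232*(-1/82946) = -9616/41473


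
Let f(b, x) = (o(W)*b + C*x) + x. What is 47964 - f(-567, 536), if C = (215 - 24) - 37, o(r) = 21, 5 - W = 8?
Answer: -23209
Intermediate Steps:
W = -3 (W = 5 - 1*8 = 5 - 8 = -3)
C = 154 (C = 191 - 37 = 154)
f(b, x) = 21*b + 155*x (f(b, x) = (21*b + 154*x) + x = 21*b + 155*x)
47964 - f(-567, 536) = 47964 - (21*(-567) + 155*536) = 47964 - (-11907 + 83080) = 47964 - 1*71173 = 47964 - 71173 = -23209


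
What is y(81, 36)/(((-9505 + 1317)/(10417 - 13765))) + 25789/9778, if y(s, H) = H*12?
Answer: 3588358435/20015566 ≈ 179.28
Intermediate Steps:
y(s, H) = 12*H
y(81, 36)/(((-9505 + 1317)/(10417 - 13765))) + 25789/9778 = (12*36)/(((-9505 + 1317)/(10417 - 13765))) + 25789/9778 = 432/((-8188/(-3348))) + 25789*(1/9778) = 432/((-8188*(-1/3348))) + 25789/9778 = 432/(2047/837) + 25789/9778 = 432*(837/2047) + 25789/9778 = 361584/2047 + 25789/9778 = 3588358435/20015566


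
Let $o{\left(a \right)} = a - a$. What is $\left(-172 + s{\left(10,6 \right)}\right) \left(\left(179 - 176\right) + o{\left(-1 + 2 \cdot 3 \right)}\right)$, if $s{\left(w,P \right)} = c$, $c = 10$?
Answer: $-486$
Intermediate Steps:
$s{\left(w,P \right)} = 10$
$o{\left(a \right)} = 0$
$\left(-172 + s{\left(10,6 \right)}\right) \left(\left(179 - 176\right) + o{\left(-1 + 2 \cdot 3 \right)}\right) = \left(-172 + 10\right) \left(\left(179 - 176\right) + 0\right) = - 162 \left(3 + 0\right) = \left(-162\right) 3 = -486$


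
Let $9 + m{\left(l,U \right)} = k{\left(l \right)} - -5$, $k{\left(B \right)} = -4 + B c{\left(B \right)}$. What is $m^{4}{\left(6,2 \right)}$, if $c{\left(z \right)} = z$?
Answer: $614656$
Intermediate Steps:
$k{\left(B \right)} = -4 + B^{2}$ ($k{\left(B \right)} = -4 + B B = -4 + B^{2}$)
$m{\left(l,U \right)} = -8 + l^{2}$ ($m{\left(l,U \right)} = -9 + \left(\left(-4 + l^{2}\right) - -5\right) = -9 + \left(\left(-4 + l^{2}\right) + 5\right) = -9 + \left(1 + l^{2}\right) = -8 + l^{2}$)
$m^{4}{\left(6,2 \right)} = \left(-8 + 6^{2}\right)^{4} = \left(-8 + 36\right)^{4} = 28^{4} = 614656$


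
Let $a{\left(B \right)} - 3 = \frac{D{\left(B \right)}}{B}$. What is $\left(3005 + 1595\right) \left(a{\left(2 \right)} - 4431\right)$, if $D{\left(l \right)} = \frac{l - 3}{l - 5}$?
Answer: $- \frac{61104100}{3} \approx -2.0368 \cdot 10^{7}$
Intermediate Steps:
$D{\left(l \right)} = \frac{-3 + l}{-5 + l}$
$a{\left(B \right)} = 3 + \frac{-3 + B}{B \left(-5 + B\right)}$ ($a{\left(B \right)} = 3 + \frac{\frac{1}{-5 + B} \left(-3 + B\right)}{B} = 3 + \frac{-3 + B}{B \left(-5 + B\right)}$)
$\left(3005 + 1595\right) \left(a{\left(2 \right)} - 4431\right) = \left(3005 + 1595\right) \left(\frac{-3 + 2 + 3 \cdot 2 \left(-5 + 2\right)}{2 \left(-5 + 2\right)} - 4431\right) = 4600 \left(\frac{-3 + 2 + 3 \cdot 2 \left(-3\right)}{2 \left(-3\right)} - 4431\right) = 4600 \left(\frac{1}{2} \left(- \frac{1}{3}\right) \left(-3 + 2 - 18\right) - 4431\right) = 4600 \left(\frac{1}{2} \left(- \frac{1}{3}\right) \left(-19\right) - 4431\right) = 4600 \left(\frac{19}{6} - 4431\right) = 4600 \left(- \frac{26567}{6}\right) = - \frac{61104100}{3}$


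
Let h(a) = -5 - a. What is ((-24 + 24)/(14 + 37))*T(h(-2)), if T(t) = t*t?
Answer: 0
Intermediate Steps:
T(t) = t²
((-24 + 24)/(14 + 37))*T(h(-2)) = ((-24 + 24)/(14 + 37))*(-5 - 1*(-2))² = (0/51)*(-5 + 2)² = (0*(1/51))*(-3)² = 0*9 = 0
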